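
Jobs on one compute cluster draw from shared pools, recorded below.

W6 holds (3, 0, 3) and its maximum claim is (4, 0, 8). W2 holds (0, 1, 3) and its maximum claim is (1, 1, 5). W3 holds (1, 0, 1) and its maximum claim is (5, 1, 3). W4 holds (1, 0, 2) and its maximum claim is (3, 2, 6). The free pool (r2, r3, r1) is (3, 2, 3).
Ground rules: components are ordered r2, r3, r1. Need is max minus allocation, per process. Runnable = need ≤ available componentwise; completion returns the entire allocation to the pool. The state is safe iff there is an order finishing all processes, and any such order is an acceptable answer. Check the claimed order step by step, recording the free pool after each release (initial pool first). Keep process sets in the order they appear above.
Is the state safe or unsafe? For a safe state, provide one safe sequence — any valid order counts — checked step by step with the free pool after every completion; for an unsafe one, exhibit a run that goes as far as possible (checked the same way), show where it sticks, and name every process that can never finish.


SAFE. One safe sequence: W2, W4, W3, W6.
Key observation: W3 marks the first exact bind of the order: its need (4, 1, 2) fits the free (4, 3, 8) with zero slack on a requested resource.
Walking it through:
  pool = (3, 2, 3)
  W2: need (1, 0, 2) fits (3, 2, 3); releases (0, 1, 3), pool now (3, 3, 6)
  W4: need (2, 2, 4) fits (3, 3, 6); releases (1, 0, 2), pool now (4, 3, 8)
  W3: need (4, 1, 2) fits (4, 3, 8); releases (1, 0, 1), pool now (5, 3, 9)
  W6: need (1, 0, 5) fits (5, 3, 9); releases (3, 0, 3), pool now (8, 3, 12)


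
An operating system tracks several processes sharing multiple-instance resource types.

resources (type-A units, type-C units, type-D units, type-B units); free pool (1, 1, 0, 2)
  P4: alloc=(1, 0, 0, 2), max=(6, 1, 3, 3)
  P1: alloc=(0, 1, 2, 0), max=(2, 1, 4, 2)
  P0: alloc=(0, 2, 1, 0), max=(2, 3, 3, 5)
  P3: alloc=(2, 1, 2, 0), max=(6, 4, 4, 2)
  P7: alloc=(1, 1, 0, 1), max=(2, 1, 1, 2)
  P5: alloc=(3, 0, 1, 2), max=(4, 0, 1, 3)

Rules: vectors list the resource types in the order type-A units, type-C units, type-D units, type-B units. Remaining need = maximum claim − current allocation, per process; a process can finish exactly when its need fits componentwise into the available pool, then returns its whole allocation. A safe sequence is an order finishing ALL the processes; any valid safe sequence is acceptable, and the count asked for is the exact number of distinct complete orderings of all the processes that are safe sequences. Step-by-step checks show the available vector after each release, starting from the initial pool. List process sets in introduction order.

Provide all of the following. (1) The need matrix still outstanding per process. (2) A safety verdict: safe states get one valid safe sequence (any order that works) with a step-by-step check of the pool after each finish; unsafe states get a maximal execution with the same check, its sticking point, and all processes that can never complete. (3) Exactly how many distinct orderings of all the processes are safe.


(1) Outstanding need per process (order type-A units, type-C units, type-D units, type-B units):
  P4: (5, 1, 3, 1)
  P1: (2, 0, 2, 2)
  P0: (2, 1, 2, 5)
  P3: (4, 3, 2, 2)
  P7: (1, 0, 1, 1)
  P5: (1, 0, 0, 1)
(2) UNSAFE — no complete ordering exists.
Key observation: even finishing P5, P7 leaves just (5, 2, 1, 5) free — too little type-D units for any of the remaining processes.
Going as far as possible: P5, P7; after that, nothing fits. Check, step by step:
  pool = (1, 1, 0, 2)
  run P5 (needs (1, 0, 0, 1), free (1, 1, 0, 2)); after release of (3, 0, 1, 2) the pool is (4, 1, 1, 4)
  run P7 (needs (1, 0, 1, 1), free (4, 1, 1, 4)); after release of (1, 1, 0, 1) the pool is (5, 2, 1, 5)
  P4 still needs (5, 1, 3, 1) but only (5, 2, 1, 5) is free — short on type-D units
  P1 still needs (2, 0, 2, 2) but only (5, 2, 1, 5) is free — short on type-D units
  P0 still needs (2, 1, 2, 5) but only (5, 2, 1, 5) is free — short on type-D units
  P3 still needs (4, 3, 2, 2) but only (5, 2, 1, 5) is free — short on type-C units and type-D units
Never able to finish: P4, P1, P0 and P3.
(3) The exact count: 0 of the possible complete orderings are safe sequences.


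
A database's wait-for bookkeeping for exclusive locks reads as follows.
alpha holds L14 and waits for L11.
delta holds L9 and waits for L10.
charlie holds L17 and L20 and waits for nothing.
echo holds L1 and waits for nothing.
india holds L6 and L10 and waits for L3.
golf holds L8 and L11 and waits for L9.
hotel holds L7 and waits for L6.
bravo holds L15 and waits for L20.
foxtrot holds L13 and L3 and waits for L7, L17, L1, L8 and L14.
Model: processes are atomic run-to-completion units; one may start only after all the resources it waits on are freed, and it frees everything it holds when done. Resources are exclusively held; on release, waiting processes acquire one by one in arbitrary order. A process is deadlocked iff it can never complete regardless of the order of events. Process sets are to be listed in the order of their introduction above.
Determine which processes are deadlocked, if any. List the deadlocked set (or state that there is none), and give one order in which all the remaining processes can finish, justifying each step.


Deadlocked: alpha, delta, india, golf, hotel and foxtrot.
Key observation: alpha -> golf -> delta -> india -> foxtrot -> alpha is a circular wait — nothing in it can go first; hotel is caught in further circular waits.
The rest can finish in the order charlie, echo, bravo.
Verifying each step:
  charlie: no waits; runs immediately, freeing L17 and L20
  echo: no waits; runs immediately, freeing L1
  run bravo (all its waits — L20 — are resolved); releases L15


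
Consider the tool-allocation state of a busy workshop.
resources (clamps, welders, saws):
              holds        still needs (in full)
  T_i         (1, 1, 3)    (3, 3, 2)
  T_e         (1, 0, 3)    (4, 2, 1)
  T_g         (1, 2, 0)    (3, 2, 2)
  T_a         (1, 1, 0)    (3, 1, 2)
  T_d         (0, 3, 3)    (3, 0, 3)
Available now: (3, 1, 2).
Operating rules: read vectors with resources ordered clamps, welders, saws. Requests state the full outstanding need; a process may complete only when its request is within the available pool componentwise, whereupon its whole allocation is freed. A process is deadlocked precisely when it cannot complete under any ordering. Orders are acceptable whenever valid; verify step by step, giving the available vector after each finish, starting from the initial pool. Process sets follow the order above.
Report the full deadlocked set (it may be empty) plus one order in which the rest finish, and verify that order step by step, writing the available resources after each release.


The deadlocked set is empty.
Key observation: beginning at T_a, releases accumulate fast enough that every process eventually fits.
The rest can finish in the order T_a, T_e, T_g, T_i, T_d. Step-by-step check:
  pool = (3, 1, 2)
  T_a needs (3, 1, 2) <= (3, 1, 2) -> finishes; pool += (1, 1, 0) = (4, 2, 2)
  T_e needs (4, 2, 1) <= (4, 2, 2) -> finishes; pool += (1, 0, 3) = (5, 2, 5)
  T_g needs (3, 2, 2) <= (5, 2, 5) -> finishes; pool += (1, 2, 0) = (6, 4, 5)
  T_i needs (3, 3, 2) <= (6, 4, 5) -> finishes; pool += (1, 1, 3) = (7, 5, 8)
  T_d needs (3, 0, 3) <= (7, 5, 8) -> finishes; pool += (0, 3, 3) = (7, 8, 11)


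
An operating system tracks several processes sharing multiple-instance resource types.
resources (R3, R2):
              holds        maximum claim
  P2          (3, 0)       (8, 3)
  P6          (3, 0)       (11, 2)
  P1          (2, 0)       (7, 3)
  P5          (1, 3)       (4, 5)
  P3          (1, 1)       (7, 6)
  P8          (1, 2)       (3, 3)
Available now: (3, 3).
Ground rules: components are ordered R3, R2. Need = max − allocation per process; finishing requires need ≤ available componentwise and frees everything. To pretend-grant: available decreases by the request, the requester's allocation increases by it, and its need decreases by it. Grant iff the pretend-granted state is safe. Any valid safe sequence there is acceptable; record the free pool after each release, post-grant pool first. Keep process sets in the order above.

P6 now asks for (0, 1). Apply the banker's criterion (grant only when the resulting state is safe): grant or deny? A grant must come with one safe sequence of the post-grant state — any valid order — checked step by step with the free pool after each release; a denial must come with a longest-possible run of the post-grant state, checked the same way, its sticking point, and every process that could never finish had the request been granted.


GRANT — the state after the grant stays safe, e.g. via P8, P5, P1, P3, P6, P2.
Key observation: the grant leaves (3, 2) free — enough for P8, whose release restarts the cascade.
Check on the post-grant state, step by step:
  pool = (3, 2)
  P8 needs (2, 1) <= (3, 2) -> finishes; pool += (1, 2) = (4, 4)
  P5 needs (3, 2) <= (4, 4) -> finishes; pool += (1, 3) = (5, 7)
  P1 needs (5, 3) <= (5, 7) -> finishes; pool += (2, 0) = (7, 7)
  P3 needs (6, 5) <= (7, 7) -> finishes; pool += (1, 1) = (8, 8)
  P6 needs (8, 1) <= (8, 8) -> finishes; pool += (3, 1) = (11, 9)
  P2 needs (5, 3) <= (11, 9) -> finishes; pool += (3, 0) = (14, 9)


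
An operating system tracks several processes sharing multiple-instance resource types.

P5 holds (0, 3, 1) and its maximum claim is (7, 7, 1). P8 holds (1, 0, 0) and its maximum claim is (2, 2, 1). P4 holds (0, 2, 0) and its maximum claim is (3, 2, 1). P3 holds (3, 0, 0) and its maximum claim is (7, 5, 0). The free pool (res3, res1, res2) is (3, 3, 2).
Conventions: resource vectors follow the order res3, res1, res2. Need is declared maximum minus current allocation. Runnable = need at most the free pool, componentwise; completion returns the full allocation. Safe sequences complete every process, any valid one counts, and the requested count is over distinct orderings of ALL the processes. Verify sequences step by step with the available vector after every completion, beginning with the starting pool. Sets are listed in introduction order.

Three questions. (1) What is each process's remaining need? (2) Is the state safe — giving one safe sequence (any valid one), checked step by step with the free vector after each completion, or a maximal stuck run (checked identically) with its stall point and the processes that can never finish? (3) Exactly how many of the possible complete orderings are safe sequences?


(1) Need matrix, components ordered res3, res1, res2:
  P5: (7, 4, 0)
  P8: (1, 2, 1)
  P4: (3, 0, 1)
  P3: (4, 5, 0)
(2) SAFE — a valid safe sequence is P8, P4, P3, P5.
Key observation: P3 is the earliest step where a requested resource binds exactly: need (4, 5, 0), pool (4, 5, 2) at its turn.
Step-by-step check:
  pool = (3, 3, 2)
  P8: need (1, 2, 1) fits (3, 3, 2); releases (1, 0, 0), pool now (4, 3, 2)
  P4: need (3, 0, 1) fits (4, 3, 2); releases (0, 2, 0), pool now (4, 5, 2)
  P3: need (4, 5, 0) fits (4, 5, 2); releases (3, 0, 0), pool now (7, 5, 2)
  P5: need (7, 4, 0) fits (7, 5, 2); releases (0, 3, 1), pool now (7, 8, 3)
(3) Exactly 2 of the possible complete orderings are safe sequences.


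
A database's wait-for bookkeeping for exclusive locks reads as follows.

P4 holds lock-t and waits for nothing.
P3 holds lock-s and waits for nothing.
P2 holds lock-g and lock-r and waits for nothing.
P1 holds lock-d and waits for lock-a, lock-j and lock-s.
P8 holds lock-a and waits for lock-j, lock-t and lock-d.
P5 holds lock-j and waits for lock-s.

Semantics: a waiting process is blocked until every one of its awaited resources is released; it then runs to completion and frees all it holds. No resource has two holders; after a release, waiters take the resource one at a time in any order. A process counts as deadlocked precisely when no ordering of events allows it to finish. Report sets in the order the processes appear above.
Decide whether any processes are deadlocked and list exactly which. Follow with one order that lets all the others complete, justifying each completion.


Deadlocked set: P1 and P8.
Key observation: P1 -> P8 -> P1 is a circular wait — nothing in it can go first; no other process is dragged down with it.
The rest can finish in the order P3, P5, P4, P2.
Walking it through:
  P3: no waits; runs immediately, freeing lock-s
  P5 waits on lock-s — all released -> runs and releases lock-j
  P4: no waits; runs immediately, freeing lock-t
  P2: no waits; runs immediately, freeing lock-g and lock-r


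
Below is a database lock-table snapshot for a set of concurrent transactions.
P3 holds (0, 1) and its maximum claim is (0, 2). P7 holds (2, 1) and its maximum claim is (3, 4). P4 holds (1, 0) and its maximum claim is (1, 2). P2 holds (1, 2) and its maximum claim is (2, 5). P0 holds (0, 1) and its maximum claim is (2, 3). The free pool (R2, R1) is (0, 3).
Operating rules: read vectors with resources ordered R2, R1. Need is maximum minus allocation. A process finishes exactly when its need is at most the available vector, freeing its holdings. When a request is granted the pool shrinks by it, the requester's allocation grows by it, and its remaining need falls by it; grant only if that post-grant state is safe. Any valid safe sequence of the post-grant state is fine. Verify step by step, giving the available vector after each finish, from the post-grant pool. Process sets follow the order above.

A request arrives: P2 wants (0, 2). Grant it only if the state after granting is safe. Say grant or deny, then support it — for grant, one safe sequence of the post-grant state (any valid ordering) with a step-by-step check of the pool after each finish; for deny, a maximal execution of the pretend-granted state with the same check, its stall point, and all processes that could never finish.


GRANT — the state after the grant stays safe, e.g. via P3, P4, P2, P7, P0.
Key observation: granting shrinks the pool to (0, 1), yet P3 still fits and the chain goes through.
Verifying the post-grant state step by step:
  pool = (0, 1)
  P3 needs (0, 1) <= (0, 1) -> finishes; pool += (0, 1) = (0, 2)
  P4 needs (0, 2) <= (0, 2) -> finishes; pool += (1, 0) = (1, 2)
  P2 needs (1, 1) <= (1, 2) -> finishes; pool += (1, 4) = (2, 6)
  P7 needs (1, 3) <= (2, 6) -> finishes; pool += (2, 1) = (4, 7)
  P0 needs (2, 2) <= (4, 7) -> finishes; pool += (0, 1) = (4, 8)


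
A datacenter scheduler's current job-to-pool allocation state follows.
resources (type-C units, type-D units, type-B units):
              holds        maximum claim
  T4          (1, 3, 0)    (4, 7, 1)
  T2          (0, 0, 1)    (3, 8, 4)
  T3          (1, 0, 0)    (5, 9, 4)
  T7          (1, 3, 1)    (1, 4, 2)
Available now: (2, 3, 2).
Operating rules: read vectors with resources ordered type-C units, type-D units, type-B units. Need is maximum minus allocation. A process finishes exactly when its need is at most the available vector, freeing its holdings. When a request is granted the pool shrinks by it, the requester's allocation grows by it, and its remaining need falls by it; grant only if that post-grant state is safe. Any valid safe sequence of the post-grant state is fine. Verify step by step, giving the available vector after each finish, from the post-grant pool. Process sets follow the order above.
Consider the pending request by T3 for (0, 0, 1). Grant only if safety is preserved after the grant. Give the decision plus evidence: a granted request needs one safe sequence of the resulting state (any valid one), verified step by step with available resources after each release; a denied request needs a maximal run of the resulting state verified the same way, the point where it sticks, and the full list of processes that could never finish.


DENY: after the grant no complete ordering would exist.
Key observation: once T7, T4 finish, the pool peaks at (4, 9, 2) — and every remaining process still needs more type-B units than that.
Pretend the grant happened; the run T7, T4 goes as far as possible. Step-by-step check:
  pool = (2, 3, 1)
  T7: need (0, 1, 1) fits (2, 3, 1); releases (1, 3, 1), pool now (3, 6, 2)
  T4: need (3, 4, 1) fits (3, 6, 2); releases (1, 3, 0), pool now (4, 9, 2)
  T2 cannot run: need (3, 8, 3) vs free (4, 9, 2) (insufficient type-B units)
  T3 cannot run: need (4, 9, 3) vs free (4, 9, 2) (insufficient type-B units)
Post-grant, the permanently blocked set is T2 and T3.


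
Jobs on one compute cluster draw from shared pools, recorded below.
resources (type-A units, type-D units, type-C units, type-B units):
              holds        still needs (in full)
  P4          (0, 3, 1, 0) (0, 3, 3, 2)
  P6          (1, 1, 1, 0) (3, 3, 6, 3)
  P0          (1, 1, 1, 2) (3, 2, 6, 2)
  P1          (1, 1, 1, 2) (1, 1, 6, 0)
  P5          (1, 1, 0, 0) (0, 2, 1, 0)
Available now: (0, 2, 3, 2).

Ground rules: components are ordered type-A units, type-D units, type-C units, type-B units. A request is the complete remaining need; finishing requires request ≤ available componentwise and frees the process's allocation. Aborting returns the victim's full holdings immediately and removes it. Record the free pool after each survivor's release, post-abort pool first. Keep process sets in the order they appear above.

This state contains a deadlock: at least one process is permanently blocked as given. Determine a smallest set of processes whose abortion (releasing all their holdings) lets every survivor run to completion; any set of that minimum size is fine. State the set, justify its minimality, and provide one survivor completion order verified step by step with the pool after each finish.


The answer: abort P6 and P1.
Key observation: P0 was stuck for good until P6 and P1 gave back (2, 2, 2, 2); in the order shown it finishes at step 3.
Minimality, checking each single-abort alternative: P4 alone leaves P6 blocked (short on type-A units, type-C units and type-B units); P6 alone leaves P0 blocked (short on type-A units and type-C units); P0 alone leaves P6 blocked (short on type-A units and type-C units); P1 alone leaves P6 blocked (short on type-A units and type-C units); P5 alone leaves P6 blocked (short on type-A units, type-C units and type-B units).
The survivors complete as P4, P5, P0. Verifying each step (starting from the post-abort pool):
  pool = (2, 4, 5, 4)
  run P4 (needs (0, 3, 3, 2), free (2, 4, 5, 4)); after release of (0, 3, 1, 0) the pool is (2, 7, 6, 4)
  run P5 (needs (0, 2, 1, 0), free (2, 7, 6, 4)); after release of (1, 1, 0, 0) the pool is (3, 8, 6, 4)
  run P0 (needs (3, 2, 6, 2), free (3, 8, 6, 4)); after release of (1, 1, 1, 2) the pool is (4, 9, 7, 6)


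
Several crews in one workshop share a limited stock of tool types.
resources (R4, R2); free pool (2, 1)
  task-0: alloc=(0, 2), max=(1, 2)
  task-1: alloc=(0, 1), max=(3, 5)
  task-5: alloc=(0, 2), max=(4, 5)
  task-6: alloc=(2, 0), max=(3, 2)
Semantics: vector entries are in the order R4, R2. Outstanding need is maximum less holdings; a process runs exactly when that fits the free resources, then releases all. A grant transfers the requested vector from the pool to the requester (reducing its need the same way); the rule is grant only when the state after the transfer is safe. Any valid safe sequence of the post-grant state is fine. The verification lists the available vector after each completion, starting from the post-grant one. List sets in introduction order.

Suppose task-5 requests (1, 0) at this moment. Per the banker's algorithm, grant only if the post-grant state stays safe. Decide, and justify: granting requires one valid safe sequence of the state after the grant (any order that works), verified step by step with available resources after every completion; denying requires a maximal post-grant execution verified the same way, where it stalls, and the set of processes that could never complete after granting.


GRANT: granting preserves safety; a valid post-grant sequence is task-0, task-6, task-5, task-1.
Key observation: the transfer keeps a workable pool ((1, 1)); task-0 starts the safe sequence.
Verifying the post-grant state step by step:
  pool = (1, 1)
  task-0 needs (1, 0) <= (1, 1) -> finishes; pool += (0, 2) = (1, 3)
  task-6 needs (1, 2) <= (1, 3) -> finishes; pool += (2, 0) = (3, 3)
  task-5 needs (3, 3) <= (3, 3) -> finishes; pool += (1, 2) = (4, 5)
  task-1 needs (3, 4) <= (4, 5) -> finishes; pool += (0, 1) = (4, 6)


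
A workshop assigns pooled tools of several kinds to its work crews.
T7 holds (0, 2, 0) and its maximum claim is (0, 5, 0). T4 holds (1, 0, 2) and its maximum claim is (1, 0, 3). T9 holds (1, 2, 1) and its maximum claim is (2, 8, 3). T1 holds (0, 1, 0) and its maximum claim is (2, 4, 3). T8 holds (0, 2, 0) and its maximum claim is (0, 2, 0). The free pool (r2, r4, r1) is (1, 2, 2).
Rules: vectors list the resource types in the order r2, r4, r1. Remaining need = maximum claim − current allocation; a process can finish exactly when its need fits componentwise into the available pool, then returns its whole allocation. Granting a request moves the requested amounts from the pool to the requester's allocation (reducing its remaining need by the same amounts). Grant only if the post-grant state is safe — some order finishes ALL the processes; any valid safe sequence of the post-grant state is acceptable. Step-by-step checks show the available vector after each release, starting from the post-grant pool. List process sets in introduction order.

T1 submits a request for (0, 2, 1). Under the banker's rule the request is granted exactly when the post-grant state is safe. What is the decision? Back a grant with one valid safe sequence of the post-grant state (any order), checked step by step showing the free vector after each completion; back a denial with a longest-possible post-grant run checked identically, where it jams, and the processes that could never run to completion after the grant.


GRANT. The post-grant state is safe; one safe sequence: T4, T8, T1, T7, T9.
Key observation: after the grant the pool drops to (1, 0, 1), which still lets T4 finish first and unwind the rest.
Step-by-step check of the post-grant state:
  pool = (1, 0, 1)
  T4 needs (0, 0, 1) <= (1, 0, 1) -> finishes; pool += (1, 0, 2) = (2, 0, 3)
  T8 needs (0, 0, 0) <= (2, 0, 3) -> finishes; pool += (0, 2, 0) = (2, 2, 3)
  T1 needs (2, 1, 2) <= (2, 2, 3) -> finishes; pool += (0, 3, 1) = (2, 5, 4)
  T7 needs (0, 3, 0) <= (2, 5, 4) -> finishes; pool += (0, 2, 0) = (2, 7, 4)
  T9 needs (1, 6, 2) <= (2, 7, 4) -> finishes; pool += (1, 2, 1) = (3, 9, 5)


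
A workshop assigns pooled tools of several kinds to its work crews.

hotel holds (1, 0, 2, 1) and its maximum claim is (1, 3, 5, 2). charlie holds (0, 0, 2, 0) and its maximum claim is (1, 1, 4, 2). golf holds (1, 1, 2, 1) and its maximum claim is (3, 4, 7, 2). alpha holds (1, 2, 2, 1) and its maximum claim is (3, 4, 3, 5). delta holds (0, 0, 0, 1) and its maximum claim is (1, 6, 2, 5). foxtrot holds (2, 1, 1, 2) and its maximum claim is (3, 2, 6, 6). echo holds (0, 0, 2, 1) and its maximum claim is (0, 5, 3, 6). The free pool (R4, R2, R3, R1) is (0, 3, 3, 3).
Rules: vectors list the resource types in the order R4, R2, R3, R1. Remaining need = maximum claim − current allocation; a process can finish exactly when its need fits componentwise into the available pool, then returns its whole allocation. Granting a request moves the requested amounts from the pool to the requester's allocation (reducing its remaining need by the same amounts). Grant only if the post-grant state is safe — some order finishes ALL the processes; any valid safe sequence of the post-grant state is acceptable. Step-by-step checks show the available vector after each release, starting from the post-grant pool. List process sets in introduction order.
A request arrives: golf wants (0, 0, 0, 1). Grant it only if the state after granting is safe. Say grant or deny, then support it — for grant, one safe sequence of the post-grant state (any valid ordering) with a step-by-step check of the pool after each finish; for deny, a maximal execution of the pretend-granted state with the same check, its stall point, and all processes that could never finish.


DENY — the pretend-granted state is unsafe.
Key observation: after hotel, charlie the pool peaks at (1, 3, 7, 3), and each blocked process is short somewhere: golf on R4; alpha on R4, R1; delta on R2, R1; foxtrot on R1; echo on R2, R1.
Pretend the grant happened; the run hotel, charlie goes as far as possible. Verifying each step:
  pool = (0, 3, 3, 2)
  run hotel (needs (0, 3, 3, 1), free (0, 3, 3, 2)); after release of (1, 0, 2, 1) the pool is (1, 3, 5, 3)
  run charlie (needs (1, 1, 2, 2), free (1, 3, 5, 3)); after release of (0, 0, 2, 0) the pool is (1, 3, 7, 3)
  golf still needs (2, 3, 5, 0) but only (1, 3, 7, 3) is free — short on R4
  alpha still needs (2, 2, 1, 4) but only (1, 3, 7, 3) is free — short on R4 and R1
  delta still needs (1, 6, 2, 4) but only (1, 3, 7, 3) is free — short on R2 and R1
  foxtrot still needs (1, 1, 5, 4) but only (1, 3, 7, 3) is free — short on R1
  echo still needs (0, 5, 1, 5) but only (1, 3, 7, 3) is free — short on R2 and R1
Had the request been granted, golf, alpha, delta, foxtrot and echo could never finish.


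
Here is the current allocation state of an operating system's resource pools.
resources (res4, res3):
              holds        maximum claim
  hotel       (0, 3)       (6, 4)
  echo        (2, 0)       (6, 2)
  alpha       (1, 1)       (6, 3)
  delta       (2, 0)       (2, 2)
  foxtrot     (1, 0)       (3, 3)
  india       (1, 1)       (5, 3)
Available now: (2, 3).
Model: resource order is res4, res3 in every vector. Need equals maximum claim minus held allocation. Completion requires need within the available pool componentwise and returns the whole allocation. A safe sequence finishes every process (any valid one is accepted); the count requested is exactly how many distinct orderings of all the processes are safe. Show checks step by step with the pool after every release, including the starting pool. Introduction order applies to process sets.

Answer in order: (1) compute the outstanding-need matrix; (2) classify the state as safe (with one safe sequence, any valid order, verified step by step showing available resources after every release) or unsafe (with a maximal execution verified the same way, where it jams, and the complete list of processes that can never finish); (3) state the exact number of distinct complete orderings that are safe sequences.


(1) Need matrix, components ordered res4, res3:
  hotel: (6, 1)
  echo: (4, 2)
  alpha: (5, 2)
  delta: (0, 2)
  foxtrot: (2, 3)
  india: (4, 2)
(2) SAFE — a valid safe sequence is foxtrot, delta, india, echo, hotel, alpha.
Key observation: the first exact fit in this order is foxtrot — it needs (2, 3) with (2, 3) free, meeting a requested resource to the last unit.
Verifying each step:
  pool = (2, 3)
  foxtrot: need (2, 3) fits (2, 3); releases (1, 0), pool now (3, 3)
  delta: need (0, 2) fits (3, 3); releases (2, 0), pool now (5, 3)
  india: need (4, 2) fits (5, 3); releases (1, 1), pool now (6, 4)
  echo: need (4, 2) fits (6, 4); releases (2, 0), pool now (8, 4)
  hotel: need (6, 1) fits (8, 4); releases (0, 3), pool now (8, 7)
  alpha: need (5, 2) fits (8, 7); releases (1, 1), pool now (9, 8)
(3) Precisely 78 of the possible complete orderings are safe sequences.


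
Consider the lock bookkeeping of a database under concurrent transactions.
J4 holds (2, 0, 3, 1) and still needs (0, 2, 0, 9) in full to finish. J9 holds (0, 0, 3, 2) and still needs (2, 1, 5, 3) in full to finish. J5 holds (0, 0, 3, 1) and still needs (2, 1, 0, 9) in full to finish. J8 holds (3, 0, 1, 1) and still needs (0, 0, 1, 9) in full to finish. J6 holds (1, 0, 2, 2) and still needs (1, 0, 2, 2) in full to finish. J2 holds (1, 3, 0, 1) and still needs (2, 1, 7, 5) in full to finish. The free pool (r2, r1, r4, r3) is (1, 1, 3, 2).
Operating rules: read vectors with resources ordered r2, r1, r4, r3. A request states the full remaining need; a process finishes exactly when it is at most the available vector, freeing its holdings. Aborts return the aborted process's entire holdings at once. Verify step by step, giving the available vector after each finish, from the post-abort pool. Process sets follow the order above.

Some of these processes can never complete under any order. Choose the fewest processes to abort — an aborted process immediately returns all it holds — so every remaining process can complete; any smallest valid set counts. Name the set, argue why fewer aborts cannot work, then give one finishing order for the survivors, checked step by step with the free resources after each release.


Minimum abort set: J4 and J5.
Key observation: J8 was stuck for good until J4 and J5 gave back (2, 0, 6, 2); in the order shown it finishes at step 4.
Why nothing smaller works — every single abort fails: J4 alone leaves J5 blocked (short on r3); J9 alone leaves J4 blocked (short on r3); J5 alone leaves J4 blocked (short on r3); J8 alone leaves J4 blocked (short on r3); J6 alone leaves J4 blocked (short on r3); J2 alone leaves J4 blocked (short on r3).
The survivors complete as J6, J2, J9, J8. Check, step by step (starting from the post-abort pool):
  pool = (3, 1, 9, 4)
  J6 needs (1, 0, 2, 2) <= (3, 1, 9, 4) -> finishes; pool += (1, 0, 2, 2) = (4, 1, 11, 6)
  J2 needs (2, 1, 7, 5) <= (4, 1, 11, 6) -> finishes; pool += (1, 3, 0, 1) = (5, 4, 11, 7)
  J9 needs (2, 1, 5, 3) <= (5, 4, 11, 7) -> finishes; pool += (0, 0, 3, 2) = (5, 4, 14, 9)
  J8 needs (0, 0, 1, 9) <= (5, 4, 14, 9) -> finishes; pool += (3, 0, 1, 1) = (8, 4, 15, 10)


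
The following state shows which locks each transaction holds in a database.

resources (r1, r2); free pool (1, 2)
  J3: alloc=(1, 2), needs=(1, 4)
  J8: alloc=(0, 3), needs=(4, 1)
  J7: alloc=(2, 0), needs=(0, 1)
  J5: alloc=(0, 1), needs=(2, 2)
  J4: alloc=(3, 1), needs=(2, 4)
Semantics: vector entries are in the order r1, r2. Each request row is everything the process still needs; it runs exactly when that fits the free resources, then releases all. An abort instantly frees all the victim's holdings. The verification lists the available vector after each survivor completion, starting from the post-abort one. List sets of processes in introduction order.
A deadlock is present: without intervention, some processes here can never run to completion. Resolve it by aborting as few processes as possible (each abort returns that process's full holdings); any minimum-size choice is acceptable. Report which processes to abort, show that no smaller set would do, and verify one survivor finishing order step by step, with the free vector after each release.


Minimum abort set: J4.
Key observation: J8 was stuck for good until J4 gave back (3, 1); in the order shown it finishes at step 1.
No smaller set exists: with zero aborts the deadlock remains.
Survivors finish in the order: J8, J3, J7, J5. Check, step by step (pool after the aborts first):
  pool = (4, 3)
  J8: need (4, 1) fits (4, 3); releases (0, 3), pool now (4, 6)
  J3: need (1, 4) fits (4, 6); releases (1, 2), pool now (5, 8)
  J7: need (0, 1) fits (5, 8); releases (2, 0), pool now (7, 8)
  J5: need (2, 2) fits (7, 8); releases (0, 1), pool now (7, 9)


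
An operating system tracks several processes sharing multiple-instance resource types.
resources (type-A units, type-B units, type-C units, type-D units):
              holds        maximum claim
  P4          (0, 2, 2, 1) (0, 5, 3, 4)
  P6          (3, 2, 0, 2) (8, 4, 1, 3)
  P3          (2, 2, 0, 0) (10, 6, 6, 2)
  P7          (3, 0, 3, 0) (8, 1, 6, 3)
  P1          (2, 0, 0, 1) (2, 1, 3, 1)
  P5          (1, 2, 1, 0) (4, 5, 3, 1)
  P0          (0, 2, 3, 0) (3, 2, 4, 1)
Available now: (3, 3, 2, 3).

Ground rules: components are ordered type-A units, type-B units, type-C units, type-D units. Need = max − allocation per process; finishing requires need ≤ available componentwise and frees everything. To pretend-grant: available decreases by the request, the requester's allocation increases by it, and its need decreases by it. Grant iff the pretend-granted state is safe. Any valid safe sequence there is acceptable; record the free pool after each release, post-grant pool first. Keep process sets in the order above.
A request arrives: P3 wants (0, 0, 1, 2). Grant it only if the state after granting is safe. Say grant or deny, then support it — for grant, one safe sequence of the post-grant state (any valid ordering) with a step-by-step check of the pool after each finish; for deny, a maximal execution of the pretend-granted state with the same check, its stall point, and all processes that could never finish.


GRANT. The post-grant state is safe; one safe sequence: P0, P1, P6, P4, P5, P7, P3.
Key observation: (3, 3, 1, 1) free after granting still covers P0 first, and each release covers the next.
Step-by-step check of the post-grant state:
  pool = (3, 3, 1, 1)
  P0 needs (3, 0, 1, 1) <= (3, 3, 1, 1) -> finishes; pool += (0, 2, 3, 0) = (3, 5, 4, 1)
  P1 needs (0, 1, 3, 0) <= (3, 5, 4, 1) -> finishes; pool += (2, 0, 0, 1) = (5, 5, 4, 2)
  P6 needs (5, 2, 1, 1) <= (5, 5, 4, 2) -> finishes; pool += (3, 2, 0, 2) = (8, 7, 4, 4)
  P4 needs (0, 3, 1, 3) <= (8, 7, 4, 4) -> finishes; pool += (0, 2, 2, 1) = (8, 9, 6, 5)
  P5 needs (3, 3, 2, 1) <= (8, 9, 6, 5) -> finishes; pool += (1, 2, 1, 0) = (9, 11, 7, 5)
  P7 needs (5, 1, 3, 3) <= (9, 11, 7, 5) -> finishes; pool += (3, 0, 3, 0) = (12, 11, 10, 5)
  P3 needs (8, 4, 5, 0) <= (12, 11, 10, 5) -> finishes; pool += (2, 2, 1, 2) = (14, 13, 11, 7)


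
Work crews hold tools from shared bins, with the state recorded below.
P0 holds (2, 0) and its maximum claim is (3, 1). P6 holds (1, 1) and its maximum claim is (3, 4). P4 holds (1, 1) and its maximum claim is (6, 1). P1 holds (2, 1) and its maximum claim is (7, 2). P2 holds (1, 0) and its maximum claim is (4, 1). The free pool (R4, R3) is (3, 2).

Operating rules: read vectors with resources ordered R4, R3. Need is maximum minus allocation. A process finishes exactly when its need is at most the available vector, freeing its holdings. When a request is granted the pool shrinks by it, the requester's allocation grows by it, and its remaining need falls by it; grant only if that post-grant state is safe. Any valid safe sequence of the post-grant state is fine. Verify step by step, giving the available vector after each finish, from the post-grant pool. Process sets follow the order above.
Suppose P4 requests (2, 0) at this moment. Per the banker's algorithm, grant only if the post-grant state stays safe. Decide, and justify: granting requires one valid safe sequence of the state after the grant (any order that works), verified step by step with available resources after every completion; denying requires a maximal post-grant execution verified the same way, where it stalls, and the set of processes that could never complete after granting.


GRANT — the state after the grant stays safe, e.g. via P0, P4, P2, P1, P6.
Key observation: even at the reduced pool (1, 2), P0 fits immediately, so safety survives the grant.
Step-by-step check of the post-grant state:
  pool = (1, 2)
  run P0 (needs (1, 1), free (1, 2)); after release of (2, 0) the pool is (3, 2)
  run P4 (needs (3, 0), free (3, 2)); after release of (3, 1) the pool is (6, 3)
  run P2 (needs (3, 1), free (6, 3)); after release of (1, 0) the pool is (7, 3)
  run P1 (needs (5, 1), free (7, 3)); after release of (2, 1) the pool is (9, 4)
  run P6 (needs (2, 3), free (9, 4)); after release of (1, 1) the pool is (10, 5)


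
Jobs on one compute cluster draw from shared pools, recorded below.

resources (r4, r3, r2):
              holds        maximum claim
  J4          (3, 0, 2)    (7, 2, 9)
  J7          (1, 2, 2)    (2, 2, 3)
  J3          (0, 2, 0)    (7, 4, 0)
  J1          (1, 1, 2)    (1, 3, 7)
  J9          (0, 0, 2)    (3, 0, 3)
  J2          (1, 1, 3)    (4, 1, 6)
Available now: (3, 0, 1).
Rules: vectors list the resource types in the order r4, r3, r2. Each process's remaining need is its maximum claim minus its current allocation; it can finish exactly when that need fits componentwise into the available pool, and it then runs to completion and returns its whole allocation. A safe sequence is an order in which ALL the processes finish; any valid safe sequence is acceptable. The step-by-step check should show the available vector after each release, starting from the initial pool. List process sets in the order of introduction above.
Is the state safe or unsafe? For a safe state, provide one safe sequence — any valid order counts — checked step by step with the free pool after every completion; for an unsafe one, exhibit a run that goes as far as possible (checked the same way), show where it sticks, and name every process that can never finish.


SAFE, for example via the order J9, J2, J7, J4, J1, J3.
Key observation: reading the order forward, J9 is the first process whose need (3, 0, 1) meets the free pool (3, 0, 1) exactly on a resource it requests.
Verifying each step:
  pool = (3, 0, 1)
  run J9 (needs (3, 0, 1), free (3, 0, 1)); after release of (0, 0, 2) the pool is (3, 0, 3)
  run J2 (needs (3, 0, 3), free (3, 0, 3)); after release of (1, 1, 3) the pool is (4, 1, 6)
  run J7 (needs (1, 0, 1), free (4, 1, 6)); after release of (1, 2, 2) the pool is (5, 3, 8)
  run J4 (needs (4, 2, 7), free (5, 3, 8)); after release of (3, 0, 2) the pool is (8, 3, 10)
  run J1 (needs (0, 2, 5), free (8, 3, 10)); after release of (1, 1, 2) the pool is (9, 4, 12)
  run J3 (needs (7, 2, 0), free (9, 4, 12)); after release of (0, 2, 0) the pool is (9, 6, 12)


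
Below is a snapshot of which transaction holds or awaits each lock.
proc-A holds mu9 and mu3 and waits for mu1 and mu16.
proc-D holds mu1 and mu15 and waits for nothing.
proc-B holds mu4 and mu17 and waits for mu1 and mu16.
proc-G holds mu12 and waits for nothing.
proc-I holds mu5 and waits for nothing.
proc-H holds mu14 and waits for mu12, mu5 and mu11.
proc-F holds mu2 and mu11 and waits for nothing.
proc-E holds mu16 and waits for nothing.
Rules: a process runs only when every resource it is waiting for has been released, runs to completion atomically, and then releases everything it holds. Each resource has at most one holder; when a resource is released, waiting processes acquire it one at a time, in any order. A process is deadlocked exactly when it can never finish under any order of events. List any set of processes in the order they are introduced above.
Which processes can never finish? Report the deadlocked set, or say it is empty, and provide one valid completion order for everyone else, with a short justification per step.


No process is deadlocked.
Key observation: all waits point, directly or indirectly, at processes that can finish, so nothing is permanently blocked.
The rest can finish in the order proc-G, proc-F, proc-E, proc-D, proc-B, proc-I, proc-H, proc-A.
Step-by-step check:
  proc-G waits on nothing -> runs at once and releases mu12
  proc-F waits on nothing -> runs at once and releases mu2 and mu11
  proc-E waits on nothing -> runs at once and releases mu16
  proc-D waits on nothing -> runs at once and releases mu1 and mu15
  proc-B: everything it awaited (mu1 and mu16) is free; runs, freeing mu4 and mu17
  proc-I waits on nothing -> runs at once and releases mu5
  proc-H: everything it awaited (mu12, mu5 and mu11) is free; runs, freeing mu14
  proc-A: everything it awaited (mu1 and mu16) is free; runs, freeing mu9 and mu3


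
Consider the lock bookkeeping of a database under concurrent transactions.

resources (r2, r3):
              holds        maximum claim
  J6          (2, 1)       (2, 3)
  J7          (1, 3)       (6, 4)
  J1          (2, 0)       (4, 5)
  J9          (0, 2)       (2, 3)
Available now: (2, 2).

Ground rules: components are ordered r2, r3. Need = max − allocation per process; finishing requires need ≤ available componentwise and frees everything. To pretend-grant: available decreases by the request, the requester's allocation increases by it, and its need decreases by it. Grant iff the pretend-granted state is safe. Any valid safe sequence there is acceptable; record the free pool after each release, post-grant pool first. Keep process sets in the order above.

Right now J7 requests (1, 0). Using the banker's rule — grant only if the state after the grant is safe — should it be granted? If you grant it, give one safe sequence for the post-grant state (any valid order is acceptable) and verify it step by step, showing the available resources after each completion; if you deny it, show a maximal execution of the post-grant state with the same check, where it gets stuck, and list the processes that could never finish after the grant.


GRANT — the state after the grant stays safe, e.g. via J6, J9, J1, J7.
Key observation: with (1, 2) left after the transfer, J6 can run at once — the state stays safe.
Step-by-step check of the post-grant state:
  pool = (1, 2)
  J6 needs (0, 2) <= (1, 2) -> finishes; pool += (2, 1) = (3, 3)
  J9 needs (2, 1) <= (3, 3) -> finishes; pool += (0, 2) = (3, 5)
  J1 needs (2, 5) <= (3, 5) -> finishes; pool += (2, 0) = (5, 5)
  J7 needs (4, 1) <= (5, 5) -> finishes; pool += (2, 3) = (7, 8)
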